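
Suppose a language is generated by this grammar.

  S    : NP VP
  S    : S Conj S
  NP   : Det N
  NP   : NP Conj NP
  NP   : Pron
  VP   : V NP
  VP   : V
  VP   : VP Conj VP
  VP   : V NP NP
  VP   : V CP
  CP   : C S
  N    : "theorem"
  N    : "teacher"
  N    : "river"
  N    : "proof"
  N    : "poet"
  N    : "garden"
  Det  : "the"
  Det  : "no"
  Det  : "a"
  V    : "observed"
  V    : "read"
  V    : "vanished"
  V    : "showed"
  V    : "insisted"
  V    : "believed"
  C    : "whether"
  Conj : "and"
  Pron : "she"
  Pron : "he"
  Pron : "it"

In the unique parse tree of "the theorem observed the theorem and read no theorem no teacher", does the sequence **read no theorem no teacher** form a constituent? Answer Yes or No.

[S [NP [Det the] [N theorem]] [VP [VP [V observed] [NP [Det the] [N theorem]]] [Conj and] [VP [V read] [NP [Det no] [N theorem]] [NP [Det no] [N teacher]]]]]
The words 'read no theorem no teacher' are exhaustively dominated by a single VP node (built by VP → V NP NP), so they form a constituent.

Yes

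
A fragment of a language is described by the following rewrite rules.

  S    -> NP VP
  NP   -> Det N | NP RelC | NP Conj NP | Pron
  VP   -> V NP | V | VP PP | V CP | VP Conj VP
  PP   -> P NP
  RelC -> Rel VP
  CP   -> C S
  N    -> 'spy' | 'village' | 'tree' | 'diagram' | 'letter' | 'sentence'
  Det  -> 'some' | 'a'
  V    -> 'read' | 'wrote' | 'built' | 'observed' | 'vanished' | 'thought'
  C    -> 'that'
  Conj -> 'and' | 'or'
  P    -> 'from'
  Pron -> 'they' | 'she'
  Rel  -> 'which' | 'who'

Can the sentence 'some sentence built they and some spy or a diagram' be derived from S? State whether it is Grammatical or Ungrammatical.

Grammatical

S
  NP
    Det: some
    N: sentence
  VP
    V: built
    NP
      NP
        Pron: they
      Conj: and
      NP
        NP
          Det: some
          N: spy
        Conj: or
        NP
          Det: a
          N: diagram
The bracketing above is licensed at every node by one of the given productions, with S at the root.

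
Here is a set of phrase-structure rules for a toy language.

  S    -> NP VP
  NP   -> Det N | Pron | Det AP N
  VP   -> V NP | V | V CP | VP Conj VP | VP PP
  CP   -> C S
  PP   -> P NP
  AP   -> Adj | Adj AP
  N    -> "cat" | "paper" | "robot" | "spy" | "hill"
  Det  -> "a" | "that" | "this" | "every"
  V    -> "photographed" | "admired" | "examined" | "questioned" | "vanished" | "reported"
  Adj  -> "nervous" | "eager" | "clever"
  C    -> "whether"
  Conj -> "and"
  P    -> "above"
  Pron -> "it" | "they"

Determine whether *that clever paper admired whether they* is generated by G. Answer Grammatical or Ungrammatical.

Ungrammatical

For S → NP VP, the only prefix that parses as NP is 'that clever paper', but the remainder 'admired whether they' is not a VP under these rules.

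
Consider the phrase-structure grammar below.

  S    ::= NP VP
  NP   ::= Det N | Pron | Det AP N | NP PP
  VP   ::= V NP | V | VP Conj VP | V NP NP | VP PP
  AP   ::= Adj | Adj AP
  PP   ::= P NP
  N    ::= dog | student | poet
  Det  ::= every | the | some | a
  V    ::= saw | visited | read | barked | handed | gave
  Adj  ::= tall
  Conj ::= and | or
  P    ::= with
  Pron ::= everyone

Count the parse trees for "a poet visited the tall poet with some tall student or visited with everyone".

4

Two of the 4 distinct bracketings:
[S [NP [Det a] [N poet]] [VP [VP [V visited] [NP [NP [Det the] [AP [Adj tall]] [N poet]] [PP [P with] [NP [Det some] [AP [Adj tall]] [N student]]]]] [Conj or] [VP [VP [V visited]] [PP [P with] [NP [Pron everyone]]]]]]
[S [NP [Det a] [N poet]] [VP [VP [VP [V visited] [NP [Det the] [AP [Adj tall]] [N poet]]] [PP [P with] [NP [Det some] [AP [Adj tall]] [N student]]]] [Conj or] [VP [VP [V visited]] [PP [P with] [NP [Pron everyone]]]]]]
The difference turns on whether NP → NP PP is used at the relevant span, versus an alternative expansion of NP.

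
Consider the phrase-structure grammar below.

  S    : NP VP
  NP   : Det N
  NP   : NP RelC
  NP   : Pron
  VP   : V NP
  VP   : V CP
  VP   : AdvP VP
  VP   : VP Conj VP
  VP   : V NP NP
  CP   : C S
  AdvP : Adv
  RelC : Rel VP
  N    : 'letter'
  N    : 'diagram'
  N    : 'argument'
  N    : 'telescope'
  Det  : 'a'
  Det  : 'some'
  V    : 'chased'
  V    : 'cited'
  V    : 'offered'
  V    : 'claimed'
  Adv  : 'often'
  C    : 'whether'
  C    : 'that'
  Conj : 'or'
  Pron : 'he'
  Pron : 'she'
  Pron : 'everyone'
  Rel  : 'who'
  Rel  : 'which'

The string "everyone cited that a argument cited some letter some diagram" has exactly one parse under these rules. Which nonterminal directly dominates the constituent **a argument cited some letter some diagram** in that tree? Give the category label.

S
  NP
    Pron: everyone
  VP
    V: cited
    CP
      C: that
      S
        NP
          Det: a
          N: argument
        VP
          V: cited
          NP
            Det: some
            N: letter
          NP
            Det: some
            N: diagram
The span 'a argument cited some letter some diagram' is the S node built by S → NP VP.
Its mother is the CP built by CP → C S.

CP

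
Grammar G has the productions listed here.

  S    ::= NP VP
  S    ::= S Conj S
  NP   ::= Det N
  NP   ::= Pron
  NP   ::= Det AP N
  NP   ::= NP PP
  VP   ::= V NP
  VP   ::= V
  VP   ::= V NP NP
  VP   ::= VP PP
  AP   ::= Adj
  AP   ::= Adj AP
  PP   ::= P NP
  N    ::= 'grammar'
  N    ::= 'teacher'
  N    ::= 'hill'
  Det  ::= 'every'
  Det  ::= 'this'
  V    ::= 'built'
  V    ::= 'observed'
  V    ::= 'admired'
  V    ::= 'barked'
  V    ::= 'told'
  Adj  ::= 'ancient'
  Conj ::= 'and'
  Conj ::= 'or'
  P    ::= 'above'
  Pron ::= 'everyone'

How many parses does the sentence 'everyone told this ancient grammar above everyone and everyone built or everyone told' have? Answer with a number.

4

Two of the 4 distinct bracketings:
[S [S [NP [Pron everyone]] [VP [V told] [NP [NP [Det this] [AP [Adj ancient]] [N grammar]] [PP [P above] [NP [Pron everyone]]]]]] [Conj and] [S [S [NP [Pron everyone]] [VP [V built]]] [Conj or] [S [NP [Pron everyone]] [VP [V told]]]]]
[S [S [NP [Pron everyone]] [VP [VP [V told] [NP [Det this] [AP [Adj ancient]] [N grammar]]] [PP [P above] [NP [Pron everyone]]]]] [Conj and] [S [S [NP [Pron everyone]] [VP [V built]]] [Conj or] [S [NP [Pron everyone]] [VP [V told]]]]]
The difference turns on whether NP → NP PP is used at the relevant span, versus an alternative expansion of NP.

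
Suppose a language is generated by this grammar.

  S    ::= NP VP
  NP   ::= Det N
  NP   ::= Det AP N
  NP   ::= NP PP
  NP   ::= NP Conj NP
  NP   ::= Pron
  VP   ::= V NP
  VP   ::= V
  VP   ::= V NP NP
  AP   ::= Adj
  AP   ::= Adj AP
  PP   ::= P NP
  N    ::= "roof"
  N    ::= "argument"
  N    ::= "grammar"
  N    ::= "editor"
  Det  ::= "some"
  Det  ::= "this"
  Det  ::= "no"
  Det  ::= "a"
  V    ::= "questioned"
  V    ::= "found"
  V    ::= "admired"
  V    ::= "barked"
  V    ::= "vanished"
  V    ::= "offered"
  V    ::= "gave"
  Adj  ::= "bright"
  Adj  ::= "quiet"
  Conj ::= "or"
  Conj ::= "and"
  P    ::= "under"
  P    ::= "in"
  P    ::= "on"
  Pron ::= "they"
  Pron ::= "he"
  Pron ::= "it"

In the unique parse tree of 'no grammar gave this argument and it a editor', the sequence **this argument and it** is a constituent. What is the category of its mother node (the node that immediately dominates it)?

VP

S
  NP
    Det: no
    N: grammar
  VP
    V: gave
    NP
      NP
        Det: this
        N: argument
      Conj: and
      NP
        Pron: it
    NP
      Det: a
      N: editor
The span 'this argument and it' is the NP node built by NP → NP Conj NP.
Its mother is the VP built by VP → V NP NP.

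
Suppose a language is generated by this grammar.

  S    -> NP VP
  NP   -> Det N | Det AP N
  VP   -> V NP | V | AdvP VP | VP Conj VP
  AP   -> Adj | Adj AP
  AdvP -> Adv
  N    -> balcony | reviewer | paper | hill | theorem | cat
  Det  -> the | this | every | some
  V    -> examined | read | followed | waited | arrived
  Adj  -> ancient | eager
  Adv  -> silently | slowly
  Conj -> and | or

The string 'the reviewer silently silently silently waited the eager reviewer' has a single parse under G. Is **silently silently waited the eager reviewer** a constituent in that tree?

Yes

[S [NP [Det the] [N reviewer]] [VP [AdvP [Adv silently]] [VP [AdvP [Adv silently]] [VP [AdvP [Adv silently]] [VP [V waited] [NP [Det the] [AP [Adj eager]] [N reviewer]]]]]]]
The words 'silently silently waited the eager reviewer' are exhaustively dominated by a single VP node (built by VP → AdvP VP), so they form a constituent.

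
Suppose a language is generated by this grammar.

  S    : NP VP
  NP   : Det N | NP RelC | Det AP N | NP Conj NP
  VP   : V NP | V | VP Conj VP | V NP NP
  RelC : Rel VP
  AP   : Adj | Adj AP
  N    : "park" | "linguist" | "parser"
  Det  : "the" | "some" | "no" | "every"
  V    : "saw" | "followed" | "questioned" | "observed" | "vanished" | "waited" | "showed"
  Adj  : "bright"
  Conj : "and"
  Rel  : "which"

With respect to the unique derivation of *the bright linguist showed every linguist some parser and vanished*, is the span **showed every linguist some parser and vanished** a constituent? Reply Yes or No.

Yes

[S [NP [Det the] [AP [Adj bright]] [N linguist]] [VP [VP [V showed] [NP [Det every] [N linguist]] [NP [Det some] [N parser]]] [Conj and] [VP [V vanished]]]]
The words 'showed every linguist some parser and vanished' are exhaustively dominated by a single VP node (built by VP → VP Conj VP), so they form a constituent.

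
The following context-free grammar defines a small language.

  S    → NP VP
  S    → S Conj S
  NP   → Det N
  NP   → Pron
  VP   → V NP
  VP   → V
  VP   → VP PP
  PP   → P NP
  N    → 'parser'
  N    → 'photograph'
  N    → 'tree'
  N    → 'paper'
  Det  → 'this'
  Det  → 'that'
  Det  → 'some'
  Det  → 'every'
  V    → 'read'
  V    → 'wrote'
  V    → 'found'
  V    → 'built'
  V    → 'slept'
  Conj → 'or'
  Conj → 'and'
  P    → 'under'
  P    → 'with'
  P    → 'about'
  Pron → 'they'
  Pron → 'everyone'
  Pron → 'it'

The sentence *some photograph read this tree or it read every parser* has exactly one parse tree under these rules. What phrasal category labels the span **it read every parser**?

S

[S [S [NP [Det some] [N photograph]] [VP [V read] [NP [Det this] [N tree]]]] [Conj or] [S [NP [Pron it]] [VP [V read] [NP [Det every] [N parser]]]]]
The span 'it read every parser' is the S node built by S → NP VP.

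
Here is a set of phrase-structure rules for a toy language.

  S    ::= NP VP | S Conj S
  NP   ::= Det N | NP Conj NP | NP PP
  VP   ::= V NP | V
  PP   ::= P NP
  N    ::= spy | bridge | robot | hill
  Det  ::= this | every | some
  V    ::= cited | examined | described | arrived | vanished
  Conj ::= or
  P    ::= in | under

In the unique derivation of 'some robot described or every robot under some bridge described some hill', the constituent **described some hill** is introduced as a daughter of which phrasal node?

S

S
  S
    NP
      Det: some
      N: robot
    VP
      V: described
  Conj: or
  S
    NP
      NP
        Det: every
        N: robot
      PP
        P: under
        NP
          Det: some
          N: bridge
    VP
      V: described
      NP
        Det: some
        N: hill
The span 'described some hill' is the VP node built by VP → V NP.
Its mother is the S built by S → NP VP.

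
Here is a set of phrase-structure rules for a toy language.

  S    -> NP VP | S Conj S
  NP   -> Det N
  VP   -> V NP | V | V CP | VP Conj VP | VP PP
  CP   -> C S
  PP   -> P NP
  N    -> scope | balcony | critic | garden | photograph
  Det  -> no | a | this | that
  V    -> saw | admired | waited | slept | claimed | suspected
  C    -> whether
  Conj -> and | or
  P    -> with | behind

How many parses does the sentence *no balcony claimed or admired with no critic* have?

2

The two bracketings:
[S [NP [Det no] [N balcony]] [VP [VP [V claimed]] [Conj or] [VP [VP [V admired]] [PP [P with] [NP [Det no] [N critic]]]]]]
[S [NP [Det no] [N balcony]] [VP [VP [VP [V claimed]] [Conj or] [VP [V admired]]] [PP [P with] [NP [Det no] [N critic]]]]]
The trees differ in how a recursive rule is bracketed over the same span.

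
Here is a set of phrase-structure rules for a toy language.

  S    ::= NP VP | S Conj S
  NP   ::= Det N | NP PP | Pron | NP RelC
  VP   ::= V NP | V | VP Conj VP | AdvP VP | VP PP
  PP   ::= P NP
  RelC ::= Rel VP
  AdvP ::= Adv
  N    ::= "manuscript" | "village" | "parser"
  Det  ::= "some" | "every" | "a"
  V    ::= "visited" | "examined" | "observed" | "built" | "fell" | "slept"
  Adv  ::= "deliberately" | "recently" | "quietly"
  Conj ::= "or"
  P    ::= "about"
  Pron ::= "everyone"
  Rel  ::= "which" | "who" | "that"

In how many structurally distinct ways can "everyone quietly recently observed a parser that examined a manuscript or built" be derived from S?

Two of the 4 distinct bracketings:
[S [NP [Pron everyone]] [VP [VP [AdvP [Adv quietly]] [VP [AdvP [Adv recently]] [VP [V observed] [NP [NP [Det a] [N parser]] [RelC [Rel that] [VP [V examined] [NP [Det a] [N manuscript]]]]]]]] [Conj or] [VP [V built]]]]
[S [NP [Pron everyone]] [VP [AdvP [Adv quietly]] [VP [VP [AdvP [Adv recently]] [VP [V observed] [NP [NP [Det a] [N parser]] [RelC [Rel that] [VP [V examined] [NP [Det a] [N manuscript]]]]]]] [Conj or] [VP [V built]]]]]
The trees differ in how a recursive rule is bracketed over the same span.

4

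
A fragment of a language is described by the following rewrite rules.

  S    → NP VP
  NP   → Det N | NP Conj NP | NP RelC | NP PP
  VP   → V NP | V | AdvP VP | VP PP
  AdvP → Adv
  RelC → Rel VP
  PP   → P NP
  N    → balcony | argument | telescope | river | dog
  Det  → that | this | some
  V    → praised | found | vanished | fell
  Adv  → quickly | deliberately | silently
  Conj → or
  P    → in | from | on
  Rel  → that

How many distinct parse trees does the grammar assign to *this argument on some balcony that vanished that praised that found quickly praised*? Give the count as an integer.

Two of the 4 distinct bracketings:
[S [NP [NP [NP [NP [NP [Det this] [N argument]] [PP [P on] [NP [Det some] [N balcony]]]] [RelC [Rel that] [VP [V vanished]]]] [RelC [Rel that] [VP [V praised]]]] [RelC [Rel that] [VP [V found]]]] [VP [AdvP [Adv quickly]] [VP [V praised]]]]
[S [NP [NP [NP [NP [Det this] [N argument]] [PP [P on] [NP [NP [Det some] [N balcony]] [RelC [Rel that] [VP [V vanished]]]]]] [RelC [Rel that] [VP [V praised]]]] [RelC [Rel that] [VP [V found]]]] [VP [AdvP [Adv quickly]] [VP [V praised]]]]
The trees differ in how a recursive rule is bracketed over the same span.

4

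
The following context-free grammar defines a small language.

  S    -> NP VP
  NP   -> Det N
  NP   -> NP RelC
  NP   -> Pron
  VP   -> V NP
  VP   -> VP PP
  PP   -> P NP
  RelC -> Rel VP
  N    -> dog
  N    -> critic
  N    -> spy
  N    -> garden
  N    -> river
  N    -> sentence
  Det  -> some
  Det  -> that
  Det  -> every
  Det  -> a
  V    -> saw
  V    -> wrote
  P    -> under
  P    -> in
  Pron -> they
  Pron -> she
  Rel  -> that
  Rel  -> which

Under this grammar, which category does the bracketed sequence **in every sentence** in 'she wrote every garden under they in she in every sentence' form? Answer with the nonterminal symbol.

S
  NP
    Pron: she
  VP
    VP
      VP
        VP
          V: wrote
          NP
            Det: every
            N: garden
        PP
          P: under
          NP
            Pron: they
      PP
        P: in
        NP
          Pron: she
    PP
      P: in
      NP
        Det: every
        N: sentence
The span 'in every sentence' is the PP node built by PP → P NP.

PP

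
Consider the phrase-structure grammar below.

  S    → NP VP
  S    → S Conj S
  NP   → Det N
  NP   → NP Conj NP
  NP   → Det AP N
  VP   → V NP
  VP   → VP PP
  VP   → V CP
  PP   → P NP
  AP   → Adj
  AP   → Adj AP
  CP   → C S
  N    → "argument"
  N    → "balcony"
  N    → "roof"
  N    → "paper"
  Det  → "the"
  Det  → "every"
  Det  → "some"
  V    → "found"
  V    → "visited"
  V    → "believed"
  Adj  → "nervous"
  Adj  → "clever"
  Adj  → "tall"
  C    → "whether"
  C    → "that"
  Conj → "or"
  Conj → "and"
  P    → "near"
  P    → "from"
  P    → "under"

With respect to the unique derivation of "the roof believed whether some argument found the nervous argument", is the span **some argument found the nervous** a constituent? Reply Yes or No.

No

[S [NP [Det the] [N roof]] [VP [V believed] [CP [C whether] [S [NP [Det some] [N argument]] [VP [V found] [NP [Det the] [AP [Adj nervous]] [N argument]]]]]]]
The smallest constituent containing 'some argument found the nervous' is the S spanning 'some argument found the nervous argument'; no single node in the tree dominates exactly the given words.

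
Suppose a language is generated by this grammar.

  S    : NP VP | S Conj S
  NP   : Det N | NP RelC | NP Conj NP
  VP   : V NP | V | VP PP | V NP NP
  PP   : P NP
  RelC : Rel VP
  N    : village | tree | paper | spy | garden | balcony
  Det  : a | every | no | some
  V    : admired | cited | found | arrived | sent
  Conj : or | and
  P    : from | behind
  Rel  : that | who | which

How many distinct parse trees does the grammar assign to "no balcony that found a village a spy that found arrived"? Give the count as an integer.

The two bracketings:
[S [NP [NP [Det no] [N balcony]] [RelC [Rel that] [VP [V found] [NP [Det a] [N village]] [NP [NP [Det a] [N spy]] [RelC [Rel that] [VP [V found]]]]]]] [VP [V arrived]]]
[S [NP [NP [NP [Det no] [N balcony]] [RelC [Rel that] [VP [V found] [NP [Det a] [N village]] [NP [Det a] [N spy]]]]] [RelC [Rel that] [VP [V found]]]] [VP [V arrived]]]
The trees differ in how a recursive rule is bracketed over the same span.

2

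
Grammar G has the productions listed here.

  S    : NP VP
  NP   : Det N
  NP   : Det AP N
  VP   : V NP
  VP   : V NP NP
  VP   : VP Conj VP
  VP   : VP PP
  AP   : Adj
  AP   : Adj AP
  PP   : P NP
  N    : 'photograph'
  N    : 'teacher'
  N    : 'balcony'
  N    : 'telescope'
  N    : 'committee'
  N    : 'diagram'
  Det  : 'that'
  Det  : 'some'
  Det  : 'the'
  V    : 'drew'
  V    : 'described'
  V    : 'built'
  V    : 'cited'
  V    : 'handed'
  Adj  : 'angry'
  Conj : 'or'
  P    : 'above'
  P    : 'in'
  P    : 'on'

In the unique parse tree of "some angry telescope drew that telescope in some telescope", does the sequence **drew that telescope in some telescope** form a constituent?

Yes

[S [NP [Det some] [AP [Adj angry]] [N telescope]] [VP [VP [V drew] [NP [Det that] [N telescope]]] [PP [P in] [NP [Det some] [N telescope]]]]]
The words 'drew that telescope in some telescope' are exhaustively dominated by a single VP node (built by VP → VP PP), so they form a constituent.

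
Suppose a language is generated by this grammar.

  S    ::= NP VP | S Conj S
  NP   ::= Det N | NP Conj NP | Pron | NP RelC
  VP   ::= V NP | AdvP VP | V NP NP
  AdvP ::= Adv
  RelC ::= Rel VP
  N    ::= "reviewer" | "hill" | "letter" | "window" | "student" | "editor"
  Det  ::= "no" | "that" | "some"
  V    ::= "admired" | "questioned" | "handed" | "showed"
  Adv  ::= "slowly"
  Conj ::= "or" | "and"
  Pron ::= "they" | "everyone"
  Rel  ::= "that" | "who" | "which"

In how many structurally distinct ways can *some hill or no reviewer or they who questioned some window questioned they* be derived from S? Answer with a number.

5

Two of the 5 distinct bracketings:
[S [NP [NP [Det some] [N hill]] [Conj or] [NP [NP [Det no] [N reviewer]] [Conj or] [NP [NP [Pron they]] [RelC [Rel who] [VP [V questioned] [NP [Det some] [N window]]]]]]] [VP [V questioned] [NP [Pron they]]]]
[S [NP [NP [Det some] [N hill]] [Conj or] [NP [NP [NP [Det no] [N reviewer]] [Conj or] [NP [Pron they]]] [RelC [Rel who] [VP [V questioned] [NP [Det some] [N window]]]]]] [VP [V questioned] [NP [Pron they]]]]
The trees differ in how a recursive rule is bracketed over the same span.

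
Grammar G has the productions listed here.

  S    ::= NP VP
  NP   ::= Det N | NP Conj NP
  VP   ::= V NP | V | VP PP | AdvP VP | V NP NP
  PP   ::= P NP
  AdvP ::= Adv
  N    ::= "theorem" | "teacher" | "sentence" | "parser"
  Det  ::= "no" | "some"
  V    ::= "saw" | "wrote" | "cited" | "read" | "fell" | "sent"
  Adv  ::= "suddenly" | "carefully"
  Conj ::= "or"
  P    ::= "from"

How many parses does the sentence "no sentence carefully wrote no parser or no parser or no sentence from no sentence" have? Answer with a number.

Two of the 4 distinct bracketings:
[S [NP [Det no] [N sentence]] [VP [VP [AdvP [Adv carefully]] [VP [V wrote] [NP [NP [Det no] [N parser]] [Conj or] [NP [NP [Det no] [N parser]] [Conj or] [NP [Det no] [N sentence]]]]]] [PP [P from] [NP [Det no] [N sentence]]]]]
[S [NP [Det no] [N sentence]] [VP [VP [AdvP [Adv carefully]] [VP [V wrote] [NP [NP [NP [Det no] [N parser]] [Conj or] [NP [Det no] [N parser]]] [Conj or] [NP [Det no] [N sentence]]]]] [PP [P from] [NP [Det no] [N sentence]]]]]
The trees differ in how a recursive rule is bracketed over the same span.

4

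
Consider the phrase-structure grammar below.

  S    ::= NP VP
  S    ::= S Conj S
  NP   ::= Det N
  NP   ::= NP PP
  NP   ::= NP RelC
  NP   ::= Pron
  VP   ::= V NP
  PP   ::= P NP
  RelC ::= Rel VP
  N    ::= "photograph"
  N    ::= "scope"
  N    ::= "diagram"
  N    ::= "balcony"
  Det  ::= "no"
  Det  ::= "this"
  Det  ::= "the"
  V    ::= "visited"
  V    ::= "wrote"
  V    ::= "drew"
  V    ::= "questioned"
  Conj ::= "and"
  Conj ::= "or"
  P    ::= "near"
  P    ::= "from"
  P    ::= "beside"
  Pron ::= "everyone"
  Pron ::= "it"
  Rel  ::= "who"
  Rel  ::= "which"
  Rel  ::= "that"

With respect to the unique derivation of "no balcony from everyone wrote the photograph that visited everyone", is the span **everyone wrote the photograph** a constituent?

[S [NP [NP [Det no] [N balcony]] [PP [P from] [NP [Pron everyone]]]] [VP [V wrote] [NP [NP [Det the] [N photograph]] [RelC [Rel that] [VP [V visited] [NP [Pron everyone]]]]]]]
The smallest constituent containing 'everyone wrote the photograph' is the S spanning 'no balcony from everyone wrote the photograph that visited everyone'; no single node in the tree dominates exactly the given words.

No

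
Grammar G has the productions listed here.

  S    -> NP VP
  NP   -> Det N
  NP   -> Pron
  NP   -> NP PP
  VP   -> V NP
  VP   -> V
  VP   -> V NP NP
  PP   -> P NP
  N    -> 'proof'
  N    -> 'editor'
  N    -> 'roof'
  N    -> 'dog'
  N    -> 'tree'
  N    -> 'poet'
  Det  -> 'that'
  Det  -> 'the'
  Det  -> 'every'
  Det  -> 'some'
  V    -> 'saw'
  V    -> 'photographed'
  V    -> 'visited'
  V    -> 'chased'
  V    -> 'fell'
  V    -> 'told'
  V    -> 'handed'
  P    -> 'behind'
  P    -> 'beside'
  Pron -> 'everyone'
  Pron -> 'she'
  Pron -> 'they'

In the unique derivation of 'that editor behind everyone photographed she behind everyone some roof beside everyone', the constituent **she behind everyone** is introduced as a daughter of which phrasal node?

VP

S
  NP
    NP
      Det: that
      N: editor
    PP
      P: behind
      NP
        Pron: everyone
  VP
    V: photographed
    NP
      NP
        Pron: she
      PP
        P: behind
        NP
          Pron: everyone
    NP
      NP
        Det: some
        N: roof
      PP
        P: beside
        NP
          Pron: everyone
The span 'she behind everyone' is the NP node built by NP → NP PP.
Its mother is the VP built by VP → V NP NP.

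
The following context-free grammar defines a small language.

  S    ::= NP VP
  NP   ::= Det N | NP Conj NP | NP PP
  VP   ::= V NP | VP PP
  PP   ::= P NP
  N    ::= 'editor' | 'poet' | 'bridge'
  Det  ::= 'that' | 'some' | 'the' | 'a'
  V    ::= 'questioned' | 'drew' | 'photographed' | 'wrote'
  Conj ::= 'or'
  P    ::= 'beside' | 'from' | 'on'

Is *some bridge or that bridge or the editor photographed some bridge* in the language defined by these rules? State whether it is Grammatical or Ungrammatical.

S
  NP
    NP
      Det: some
      N: bridge
    Conj: or
    NP
      NP
        Det: that
        N: bridge
      Conj: or
      NP
        Det: the
        N: editor
  VP
    V: photographed
    NP
      Det: some
      N: bridge
Each bracket corresponds to one application of a listed rule, so the string is derivable from S.

Grammatical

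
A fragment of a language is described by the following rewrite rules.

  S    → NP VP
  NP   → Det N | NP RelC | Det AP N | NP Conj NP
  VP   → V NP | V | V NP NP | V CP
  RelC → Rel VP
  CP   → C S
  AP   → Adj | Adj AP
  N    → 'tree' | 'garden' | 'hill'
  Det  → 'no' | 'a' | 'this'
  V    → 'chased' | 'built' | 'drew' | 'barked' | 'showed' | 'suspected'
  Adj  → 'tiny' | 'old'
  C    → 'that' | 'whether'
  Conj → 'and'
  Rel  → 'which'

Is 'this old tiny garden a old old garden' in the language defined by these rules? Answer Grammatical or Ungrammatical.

For S → NP VP, the only prefix that parses as NP is 'this old tiny garden', but the remainder 'a old old garden' is not a VP under these rules.

Ungrammatical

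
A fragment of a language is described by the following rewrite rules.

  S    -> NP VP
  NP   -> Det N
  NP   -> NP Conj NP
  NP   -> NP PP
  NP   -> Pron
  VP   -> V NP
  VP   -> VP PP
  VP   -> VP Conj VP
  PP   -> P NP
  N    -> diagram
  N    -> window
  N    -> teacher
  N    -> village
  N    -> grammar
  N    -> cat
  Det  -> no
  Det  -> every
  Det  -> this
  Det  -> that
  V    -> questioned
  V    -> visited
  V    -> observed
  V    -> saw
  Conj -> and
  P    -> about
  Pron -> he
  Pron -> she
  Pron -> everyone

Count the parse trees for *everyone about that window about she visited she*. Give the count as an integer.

2

The two bracketings:
[S [NP [NP [Pron everyone]] [PP [P about] [NP [NP [Det that] [N window]] [PP [P about] [NP [Pron she]]]]]] [VP [V visited] [NP [Pron she]]]]
[S [NP [NP [NP [Pron everyone]] [PP [P about] [NP [Det that] [N window]]]] [PP [P about] [NP [Pron she]]]] [VP [V visited] [NP [Pron she]]]]
The trees differ in how a recursive rule is bracketed over the same span.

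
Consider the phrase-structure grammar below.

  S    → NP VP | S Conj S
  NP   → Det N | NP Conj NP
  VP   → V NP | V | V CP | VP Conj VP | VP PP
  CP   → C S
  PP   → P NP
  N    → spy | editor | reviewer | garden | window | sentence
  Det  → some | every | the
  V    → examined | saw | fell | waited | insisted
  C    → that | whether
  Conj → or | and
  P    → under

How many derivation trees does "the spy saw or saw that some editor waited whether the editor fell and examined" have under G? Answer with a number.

Two of the 4 distinct bracketings:
[S [NP [Det the] [N spy]] [VP [VP [V saw]] [Conj or] [VP [V saw] [CP [C that] [S [NP [Det some] [N editor]] [VP [V waited] [CP [C whether] [S [NP [Det the] [N editor]] [VP [VP [V fell]] [Conj and] [VP [V examined]]]]]]]]]]]
[S [NP [Det the] [N spy]] [VP [VP [V saw]] [Conj or] [VP [V saw] [CP [C that] [S [NP [Det some] [N editor]] [VP [VP [V waited] [CP [C whether] [S [NP [Det the] [N editor]] [VP [V fell]]]]] [Conj and] [VP [V examined]]]]]]]]
The trees differ in how a recursive rule is bracketed over the same span.

4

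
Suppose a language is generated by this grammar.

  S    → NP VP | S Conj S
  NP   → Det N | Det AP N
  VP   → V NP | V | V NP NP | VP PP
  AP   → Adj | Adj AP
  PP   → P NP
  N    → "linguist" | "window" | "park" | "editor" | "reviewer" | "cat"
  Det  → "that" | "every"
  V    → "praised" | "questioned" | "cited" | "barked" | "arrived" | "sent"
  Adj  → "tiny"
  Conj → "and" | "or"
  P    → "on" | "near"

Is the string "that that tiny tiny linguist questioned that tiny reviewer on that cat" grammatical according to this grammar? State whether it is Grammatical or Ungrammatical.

A Det word can never sit immediately before a Det word in any string this grammar generates, so the substring 'that that' rules out a derivation.

Ungrammatical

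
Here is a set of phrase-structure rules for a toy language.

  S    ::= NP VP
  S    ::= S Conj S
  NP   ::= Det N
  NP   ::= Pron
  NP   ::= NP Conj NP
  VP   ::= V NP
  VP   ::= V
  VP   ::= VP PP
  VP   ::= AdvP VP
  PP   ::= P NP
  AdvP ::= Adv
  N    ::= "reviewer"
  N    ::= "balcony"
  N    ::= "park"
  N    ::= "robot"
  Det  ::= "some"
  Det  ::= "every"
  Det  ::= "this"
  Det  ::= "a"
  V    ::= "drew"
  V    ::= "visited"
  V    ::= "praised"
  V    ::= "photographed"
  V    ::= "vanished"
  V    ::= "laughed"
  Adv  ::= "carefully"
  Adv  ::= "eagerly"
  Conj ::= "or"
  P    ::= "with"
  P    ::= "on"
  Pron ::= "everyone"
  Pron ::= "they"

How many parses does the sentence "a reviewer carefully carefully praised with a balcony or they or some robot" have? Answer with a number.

Two of the 6 distinct bracketings:
[S [NP [Det a] [N reviewer]] [VP [VP [AdvP [Adv carefully]] [VP [AdvP [Adv carefully]] [VP [V praised]]]] [PP [P with] [NP [NP [Det a] [N balcony]] [Conj or] [NP [NP [Pron they]] [Conj or] [NP [Det some] [N robot]]]]]]]
[S [NP [Det a] [N reviewer]] [VP [VP [AdvP [Adv carefully]] [VP [AdvP [Adv carefully]] [VP [V praised]]]] [PP [P with] [NP [NP [NP [Det a] [N balcony]] [Conj or] [NP [Pron they]]] [Conj or] [NP [Det some] [N robot]]]]]]
The trees differ in how a recursive rule is bracketed over the same span.

6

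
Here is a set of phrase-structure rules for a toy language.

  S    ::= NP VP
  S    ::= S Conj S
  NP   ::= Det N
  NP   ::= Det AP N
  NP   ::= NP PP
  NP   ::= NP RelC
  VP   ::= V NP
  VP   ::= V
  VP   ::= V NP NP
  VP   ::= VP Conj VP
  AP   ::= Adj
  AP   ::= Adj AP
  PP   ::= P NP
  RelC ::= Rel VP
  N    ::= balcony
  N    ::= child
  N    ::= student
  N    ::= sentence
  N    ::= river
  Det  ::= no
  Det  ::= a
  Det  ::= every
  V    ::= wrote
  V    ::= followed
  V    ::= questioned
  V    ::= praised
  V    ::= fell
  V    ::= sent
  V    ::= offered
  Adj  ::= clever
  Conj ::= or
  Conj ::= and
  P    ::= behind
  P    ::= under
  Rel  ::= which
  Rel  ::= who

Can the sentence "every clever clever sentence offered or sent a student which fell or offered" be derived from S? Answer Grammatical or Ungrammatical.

[S [NP [Det every] [AP [Adj clever] [AP [Adj clever]]] [N sentence]] [VP [VP [V offered]] [Conj or] [VP [V sent] [NP [NP [Det a] [N student]] [RelC [Rel which] [VP [VP [V fell]] [Conj or] [VP [V offered]]]]]]]]
Each bracket corresponds to one application of a listed rule, so the string is derivable from S.

Grammatical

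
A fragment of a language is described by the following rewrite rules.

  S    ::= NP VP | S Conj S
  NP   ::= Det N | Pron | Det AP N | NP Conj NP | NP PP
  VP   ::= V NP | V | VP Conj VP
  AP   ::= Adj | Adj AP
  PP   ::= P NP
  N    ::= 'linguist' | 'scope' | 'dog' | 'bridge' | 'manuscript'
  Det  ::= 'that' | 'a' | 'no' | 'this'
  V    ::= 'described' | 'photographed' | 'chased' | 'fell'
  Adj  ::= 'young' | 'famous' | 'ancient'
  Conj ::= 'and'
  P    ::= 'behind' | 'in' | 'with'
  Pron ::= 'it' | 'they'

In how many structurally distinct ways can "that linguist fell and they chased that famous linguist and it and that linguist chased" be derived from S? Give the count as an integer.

Two of the 4 distinct bracketings:
[S [S [NP [Det that] [N linguist]] [VP [V fell]]] [Conj and] [S [S [NP [Pron they]] [VP [V chased] [NP [Det that] [AP [Adj famous]] [N linguist]]]] [Conj and] [S [NP [NP [Pron it]] [Conj and] [NP [Det that] [N linguist]]] [VP [V chased]]]]]
[S [S [NP [Det that] [N linguist]] [VP [V fell]]] [Conj and] [S [S [NP [Pron they]] [VP [V chased] [NP [NP [Det that] [AP [Adj famous]] [N linguist]] [Conj and] [NP [Pron it]]]]] [Conj and] [S [NP [Det that] [N linguist]] [VP [V chased]]]]]
The trees differ in how a recursive rule is bracketed over the same span.

4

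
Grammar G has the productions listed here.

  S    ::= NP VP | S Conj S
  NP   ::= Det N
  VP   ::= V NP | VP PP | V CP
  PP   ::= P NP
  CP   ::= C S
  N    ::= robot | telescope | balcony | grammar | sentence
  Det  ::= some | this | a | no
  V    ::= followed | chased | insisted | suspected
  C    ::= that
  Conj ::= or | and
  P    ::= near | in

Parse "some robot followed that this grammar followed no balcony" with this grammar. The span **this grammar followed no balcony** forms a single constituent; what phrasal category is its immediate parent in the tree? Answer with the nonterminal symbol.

CP

S
  NP
    Det: some
    N: robot
  VP
    V: followed
    CP
      C: that
      S
        NP
          Det: this
          N: grammar
        VP
          V: followed
          NP
            Det: no
            N: balcony
The span 'this grammar followed no balcony' is the S node built by S → NP VP.
Its mother is the CP built by CP → C S.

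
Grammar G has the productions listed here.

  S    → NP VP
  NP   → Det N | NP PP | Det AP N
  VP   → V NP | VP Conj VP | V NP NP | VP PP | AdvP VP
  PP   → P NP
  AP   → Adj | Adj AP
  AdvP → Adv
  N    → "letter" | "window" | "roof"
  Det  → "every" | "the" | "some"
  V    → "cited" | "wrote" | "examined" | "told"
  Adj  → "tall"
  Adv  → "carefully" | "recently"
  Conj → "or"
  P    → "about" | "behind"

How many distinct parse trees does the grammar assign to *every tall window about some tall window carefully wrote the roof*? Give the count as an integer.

[S [NP [NP [Det every] [AP [Adj tall]] [N window]] [PP [P about] [NP [Det some] [AP [Adj tall]] [N window]]]] [VP [AdvP [Adv carefully]] [VP [V wrote] [NP [Det the] [N roof]]]]]
No rule offers an alternative attachment or grouping for any span, so this is the only derivation.

1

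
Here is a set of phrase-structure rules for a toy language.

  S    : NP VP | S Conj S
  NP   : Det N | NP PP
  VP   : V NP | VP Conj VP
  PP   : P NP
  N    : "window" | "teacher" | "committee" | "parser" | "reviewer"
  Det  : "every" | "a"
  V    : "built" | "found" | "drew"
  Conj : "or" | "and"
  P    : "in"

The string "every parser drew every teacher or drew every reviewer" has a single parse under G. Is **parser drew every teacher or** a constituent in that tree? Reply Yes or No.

No

[S [NP [Det every] [N parser]] [VP [VP [V drew] [NP [Det every] [N teacher]]] [Conj or] [VP [V drew] [NP [Det every] [N reviewer]]]]]
The smallest constituent containing 'parser drew every teacher or' is the S spanning 'every parser drew every teacher or drew every reviewer'; no single node in the tree dominates exactly the given words.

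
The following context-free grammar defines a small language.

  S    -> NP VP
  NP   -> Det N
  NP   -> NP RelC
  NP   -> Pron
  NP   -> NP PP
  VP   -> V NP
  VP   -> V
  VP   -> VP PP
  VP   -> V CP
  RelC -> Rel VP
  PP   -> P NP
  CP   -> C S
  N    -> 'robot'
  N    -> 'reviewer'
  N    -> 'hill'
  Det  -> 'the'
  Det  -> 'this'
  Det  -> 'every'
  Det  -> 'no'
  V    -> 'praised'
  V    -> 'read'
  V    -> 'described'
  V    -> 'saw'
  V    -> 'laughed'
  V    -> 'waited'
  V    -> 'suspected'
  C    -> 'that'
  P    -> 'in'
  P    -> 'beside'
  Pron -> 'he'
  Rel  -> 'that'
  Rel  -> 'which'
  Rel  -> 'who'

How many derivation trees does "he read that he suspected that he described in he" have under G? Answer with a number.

3

Two of the 3 distinct bracketings:
[S [NP [Pron he]] [VP [VP [V read] [CP [C that] [S [NP [Pron he]] [VP [V suspected] [CP [C that] [S [NP [Pron he]] [VP [V described]]]]]]]] [PP [P in] [NP [Pron he]]]]]
[S [NP [Pron he]] [VP [V read] [CP [C that] [S [NP [Pron he]] [VP [VP [V suspected] [CP [C that] [S [NP [Pron he]] [VP [V described]]]]] [PP [P in] [NP [Pron he]]]]]]]]
The trees differ in how a recursive rule is bracketed over the same span.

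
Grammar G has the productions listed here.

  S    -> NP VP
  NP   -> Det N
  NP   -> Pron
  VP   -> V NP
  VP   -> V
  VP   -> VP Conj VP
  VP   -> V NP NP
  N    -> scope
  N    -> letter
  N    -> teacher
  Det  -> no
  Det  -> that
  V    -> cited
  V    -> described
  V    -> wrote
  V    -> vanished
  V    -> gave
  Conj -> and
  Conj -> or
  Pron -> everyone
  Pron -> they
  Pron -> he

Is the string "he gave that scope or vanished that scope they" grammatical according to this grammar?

[S [NP [Pron he]] [VP [VP [V gave] [NP [Det that] [N scope]]] [Conj or] [VP [V vanished] [NP [Det that] [N scope]] [NP [Pron they]]]]]
Every word is introduced by a lexical rule and the phrasal rules combine the resulting categories into a single S.

Grammatical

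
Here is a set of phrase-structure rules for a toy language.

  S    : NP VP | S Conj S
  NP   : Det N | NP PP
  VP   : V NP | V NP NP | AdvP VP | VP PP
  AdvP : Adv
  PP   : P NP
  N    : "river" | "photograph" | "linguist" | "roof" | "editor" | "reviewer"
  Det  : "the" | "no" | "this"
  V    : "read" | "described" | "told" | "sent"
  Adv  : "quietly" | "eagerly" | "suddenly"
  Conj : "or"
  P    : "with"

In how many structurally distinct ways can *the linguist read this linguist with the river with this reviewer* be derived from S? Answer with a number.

5

Two of the 5 distinct bracketings:
[S [NP [Det the] [N linguist]] [VP [V read] [NP [NP [Det this] [N linguist]] [PP [P with] [NP [NP [Det the] [N river]] [PP [P with] [NP [Det this] [N reviewer]]]]]]]]
[S [NP [Det the] [N linguist]] [VP [V read] [NP [NP [NP [Det this] [N linguist]] [PP [P with] [NP [Det the] [N river]]]] [PP [P with] [NP [Det this] [N reviewer]]]]]]
The trees differ in how a recursive rule is bracketed over the same span.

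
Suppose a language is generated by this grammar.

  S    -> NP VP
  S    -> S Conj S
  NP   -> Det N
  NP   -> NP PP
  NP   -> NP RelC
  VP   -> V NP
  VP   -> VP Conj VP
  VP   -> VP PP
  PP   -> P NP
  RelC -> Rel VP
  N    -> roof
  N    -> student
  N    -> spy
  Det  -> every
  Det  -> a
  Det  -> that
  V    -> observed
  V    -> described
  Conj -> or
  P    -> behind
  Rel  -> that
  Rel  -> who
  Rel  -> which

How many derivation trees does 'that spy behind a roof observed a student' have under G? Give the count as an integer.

[S [NP [NP [Det that] [N spy]] [PP [P behind] [NP [Det a] [N roof]]]] [VP [V observed] [NP [Det a] [N student]]]]
No rule offers an alternative attachment or grouping for any span, so this is the only derivation.

1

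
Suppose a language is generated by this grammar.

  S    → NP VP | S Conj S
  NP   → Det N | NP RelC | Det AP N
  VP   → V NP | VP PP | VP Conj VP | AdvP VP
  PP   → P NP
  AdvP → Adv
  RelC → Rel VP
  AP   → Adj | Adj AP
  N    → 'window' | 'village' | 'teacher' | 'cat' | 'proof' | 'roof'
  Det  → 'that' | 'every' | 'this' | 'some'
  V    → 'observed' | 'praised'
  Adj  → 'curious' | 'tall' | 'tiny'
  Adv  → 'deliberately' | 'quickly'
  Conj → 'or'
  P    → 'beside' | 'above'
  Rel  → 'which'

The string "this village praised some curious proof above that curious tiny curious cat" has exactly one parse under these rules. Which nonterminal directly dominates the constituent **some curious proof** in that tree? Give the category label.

VP

[S [NP [Det this] [N village]] [VP [VP [V praised] [NP [Det some] [AP [Adj curious]] [N proof]]] [PP [P above] [NP [Det that] [AP [Adj curious] [AP [Adj tiny] [AP [Adj curious]]]] [N cat]]]]]
The span 'some curious proof' is the NP node built by NP → Det AP N.
Its mother is the VP built by VP → V NP.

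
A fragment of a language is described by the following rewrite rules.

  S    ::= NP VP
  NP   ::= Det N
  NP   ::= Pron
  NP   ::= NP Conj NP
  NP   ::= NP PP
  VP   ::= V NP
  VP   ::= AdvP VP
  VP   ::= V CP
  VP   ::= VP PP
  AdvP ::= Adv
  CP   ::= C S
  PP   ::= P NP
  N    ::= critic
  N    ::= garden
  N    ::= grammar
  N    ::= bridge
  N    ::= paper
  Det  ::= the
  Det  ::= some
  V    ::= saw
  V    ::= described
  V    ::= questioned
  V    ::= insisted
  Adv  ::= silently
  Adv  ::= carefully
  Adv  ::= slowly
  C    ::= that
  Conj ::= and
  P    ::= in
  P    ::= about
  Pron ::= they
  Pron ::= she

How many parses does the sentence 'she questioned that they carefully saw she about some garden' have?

Two of the 4 distinct bracketings:
[S [NP [Pron she]] [VP [V questioned] [CP [C that] [S [NP [Pron they]] [VP [AdvP [Adv carefully]] [VP [V saw] [NP [NP [Pron she]] [PP [P about] [NP [Det some] [N garden]]]]]]]]]]
[S [NP [Pron she]] [VP [V questioned] [CP [C that] [S [NP [Pron they]] [VP [AdvP [Adv carefully]] [VP [VP [V saw] [NP [Pron she]]] [PP [P about] [NP [Det some] [N garden]]]]]]]]]
The difference turns on whether NP → NP PP is used at the relevant span, versus an alternative expansion of NP.

4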